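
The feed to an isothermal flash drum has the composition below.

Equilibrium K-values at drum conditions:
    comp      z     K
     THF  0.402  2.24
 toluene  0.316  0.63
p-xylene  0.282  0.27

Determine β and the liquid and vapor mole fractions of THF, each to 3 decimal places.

β = 0.250, x_THF = 0.307, y_THF = 0.688

Let β = V/F and solve Σ zᵢ(Kᵢ−1)/(1+β(Kᵢ−1)) = 0.
g(0) = ΣzᵢKᵢ − 1 = 0.176 and g(1) = 1 − Σzᵢ/Kᵢ = -0.725, so a root lies in (0, 1).
Iterate (Newton) starting at β = 0.63:
  β = 0.630: g = -0.2538, g' = -0.784 → β = 0.306
  β = 0.306: g = -0.0356, g' = -0.629 → β = 0.249
  β = 0.249: g = 0.0002, g' = -0.638 → β = 0.250
Converged at β = 0.250.
Compositions from xᵢ = zᵢ/(1+β(Kᵢ−1)), yᵢ = Kᵢxᵢ:
  THF: x = 0.307, y = 0.688
  toluene: x = 0.348, y = 0.219
  p-xylene: x = 0.345, y = 0.093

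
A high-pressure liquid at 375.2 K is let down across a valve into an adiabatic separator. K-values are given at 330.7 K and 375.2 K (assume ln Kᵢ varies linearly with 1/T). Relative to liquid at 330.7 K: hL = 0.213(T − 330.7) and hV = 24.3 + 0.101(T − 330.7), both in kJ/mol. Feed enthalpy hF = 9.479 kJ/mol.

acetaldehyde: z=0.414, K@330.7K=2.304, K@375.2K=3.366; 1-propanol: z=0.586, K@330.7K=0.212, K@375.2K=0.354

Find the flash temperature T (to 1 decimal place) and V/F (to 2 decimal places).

Adiabatic flash: solve Rachford–Rice at each trial T, then check hF = ψ·hV(T) + (1−ψ)·hL(T).
  T = 330.7 K: K = (2.304, 0.212), RR gives ψ = 0.076, H_out = 1.847 kJ/mol
  T = 375.2 K: K = (3.366, 0.354), RR gives ψ = 0.393, H_out = 17.073 kJ/mol
  T = 352.9 K: K = (2.817, 0.278), RR gives ψ = 0.251, H_out = 10.206 kJ/mol
  T = 341.8 K: K = (2.556, 0.244), RR gives ψ = 0.171, H_out = 6.306 kJ/mol
  T = 347.4 K: K = (2.687, 0.261), RR gives ψ = 0.213, H_out = 8.329 kJ/mol
  T = 350.1 K: K = (2.750, 0.269), RR gives ψ = 0.232, H_out = 9.263 kJ/mol
  T = 351.5 K: K = (2.784, 0.274), RR gives ψ = 0.242, H_out = 9.738 kJ/mol
Linear interpolation between T = 350.1 (H_out = 9.263) and T = 351.5 (H_out = 9.738) on hF = 9.479 gives T ≈ 350.7 K, at which ψ = 0.24.

T = 350.7 K, V/F = 0.24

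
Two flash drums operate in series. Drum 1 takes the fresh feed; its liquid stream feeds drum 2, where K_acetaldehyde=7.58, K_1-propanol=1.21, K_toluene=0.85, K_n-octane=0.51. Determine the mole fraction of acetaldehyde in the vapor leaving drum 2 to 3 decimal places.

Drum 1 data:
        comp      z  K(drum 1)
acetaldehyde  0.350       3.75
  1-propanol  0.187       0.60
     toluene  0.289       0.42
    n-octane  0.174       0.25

Drum 1:
Material balance + equilibrium reduce to Σ zᵢ(Kᵢ−1)/(1+ψ₁(Kᵢ−1)) = 0.
g(0) = ΣzᵢKᵢ − 1 = 0.590 and g(1) = 1 − Σzᵢ/Kᵢ = -0.789, so a root lies in (0, 1).
Newton iteration, ψ₁⁰ = 0.5:
  ψ₁ = 0.500: g = -0.1331, g' = -0.959 → ψ₁ = 0.361
  ψ₁ = 0.361: g = 0.0044, g' = -1.047 → ψ₁ = 0.365
Converged at ψ₁ = 0.365.
Drum-1 compositions:
  acetaldehyde: x = 0.175, y = 0.655
  1-propanol: x = 0.219, y = 0.131
  toluene: x = 0.367, y = 0.154
  n-octane: x = 0.240, y = 0.060
Drum-2 feed = drum-1 liquid: z₂ = (0.1746, 0.2190, 0.3667, 0.2397).
Drum 2:
Rachford–Rice: g(ψ₂) = Σ zᵢ(Kᵢ−1)/(1+ψ₂(Kᵢ−1)) = 0.
g(0) = ΣzᵢKᵢ − 1 = 1.022 and g(1) = 1 − Σzᵢ/Kᵢ = -0.105, so a root lies in (0, 1).
Newton iteration, ψ₂⁰ = 0.5:
  ψ₂ = 0.500: g = 0.0944, g' = -0.529 → ψ₂ = 0.678
  ψ₂ = 0.678: g = 0.0134, g' = -0.400 → ψ₂ = 0.712
Converged at ψ₂ = 0.712.
  acetaldehyde: x = 0.031, y = 0.233
  1-propanol: x = 0.191, y = 0.231
  toluene: x = 0.411, y = 0.349
  n-octane: x = 0.368, y = 0.188

y_acetaldehyde (drum 2) = 0.233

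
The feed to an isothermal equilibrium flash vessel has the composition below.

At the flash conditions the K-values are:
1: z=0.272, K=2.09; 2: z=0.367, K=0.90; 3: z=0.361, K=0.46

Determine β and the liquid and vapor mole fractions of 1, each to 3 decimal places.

Newton–Raphson from β = 0.5:
  β = 0.500: g = -0.1138, g' = -0.337 → β = 0.162
  β = 0.162: g = 0.0009, g' = -0.364 → β = 0.165
Converged at β = 0.165.
Compositions from xᵢ = zᵢ/(1+β(Kᵢ−1)), yᵢ = Kᵢxᵢ:
  1: x = 0.231, y = 0.482
  2: x = 0.373, y = 0.336
  3: x = 0.396, y = 0.182

β = 0.165, x_1 = 0.231, y_1 = 0.482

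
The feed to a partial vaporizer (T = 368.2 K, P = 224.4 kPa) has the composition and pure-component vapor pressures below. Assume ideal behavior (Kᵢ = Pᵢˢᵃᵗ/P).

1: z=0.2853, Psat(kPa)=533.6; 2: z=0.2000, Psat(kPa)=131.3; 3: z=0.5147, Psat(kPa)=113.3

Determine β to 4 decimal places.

Raoult's law: Kᵢ = Pᵢˢᵃᵗ/P = Pᵢˢᵃᵗ/224.4.
  K_1 = 533.6/224.4 = 2.377897, K_2 = 131.3/224.4 = 0.585116, K_3 = 113.3/224.4 = 0.504902
Material balance + equilibrium reduce to Σ zᵢ(Kᵢ−1)/(1+β(Kᵢ−1)) = 0.
Feasibility: ΣzᵢKᵢ = 1.0553, Σzᵢ/Kᵢ = 1.4812 — both > 1, two phases present.
Iterate (Newton) starting at β = 0.5:
  β = 0.5000: g = -0.21060, g' = -0.4675 → β = 0.0495
  β = 0.0495: g = 0.02204, g' = -0.6431 → β = 0.0838
  β = 0.0838: g = 0.00059, g' = -0.6096 → β = 0.0848
Converged at β = 0.0848.

β = 0.0848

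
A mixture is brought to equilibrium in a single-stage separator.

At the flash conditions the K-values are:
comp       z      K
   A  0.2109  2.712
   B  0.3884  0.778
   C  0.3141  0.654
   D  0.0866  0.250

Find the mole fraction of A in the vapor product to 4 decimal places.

y_A = 0.4428

Rachford–Rice: g(ψ) = Σ zᵢ(Kᵢ−1)/(1+ψ(Kᵢ−1)) = 0.
Check two-phase: ΣzᵢKᵢ = 1.1012 > 1 and Σzᵢ/Kᵢ = 1.4037 > 1, so g(0) = 0.1012 > 0 and g(1) = -0.4037 < 0.
Iterate (Newton) starting at ψ = 0.6:
  ψ = 0.6000: g = -0.17661, g' = -0.3968 → ψ = 0.1549
  ψ = 0.1549: g = 0.00775, g' = -0.5110 → ψ = 0.1701
  ψ = 0.1701: g = 0.00010, g' = -0.4979 → ψ = 0.1703
Converged at ψ = 0.1703.
Compositions from xᵢ = zᵢ/(1+ψ(Kᵢ−1)), yᵢ = Kᵢxᵢ:
  A: x = 0.1633, y = 0.4428
  B: x = 0.4037, y = 0.3140
  C: x = 0.3338, y = 0.2183
  D: x = 0.0993, y = 0.0248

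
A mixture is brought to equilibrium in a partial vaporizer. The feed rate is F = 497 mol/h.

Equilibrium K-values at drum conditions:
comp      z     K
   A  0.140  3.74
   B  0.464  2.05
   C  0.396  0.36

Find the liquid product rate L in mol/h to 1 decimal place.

L = 178.0 mol/h

Newton iteration, V/F⁰ = 0.5:
  V/F = 0.500: g = 0.1086, g' = -0.758 → V/F = 0.643
  V/F = 0.643: g = -0.0012, g' = -0.789 → V/F = 0.642
Converged at V/F = 0.642.
Then V = V/F·F = 0.6418·497 = 319.0 mol/h and L = F − V = 178.0 mol/h.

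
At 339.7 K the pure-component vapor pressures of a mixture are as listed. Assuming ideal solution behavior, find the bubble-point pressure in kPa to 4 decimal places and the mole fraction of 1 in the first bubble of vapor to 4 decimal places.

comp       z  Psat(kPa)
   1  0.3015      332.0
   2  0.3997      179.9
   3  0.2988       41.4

At the bubble point ψ → 0, so ΣzᵢKᵢ = 1 with Kᵢ = Pᵢˢᵃᵗ/P ⇒ P = ΣzᵢPᵢˢᵃᵗ.
P = 0.3015·332.0 + 0.3997·179.9 + 0.2988·41.4 = 184.3743 kPa
yᵢ = zᵢPᵢˢᵃᵗ/P ⇒ y_1 = 0.3015·332.0/184.3743 = 0.5429

Pbub = 184.3743 kPa, y_1 = 0.5429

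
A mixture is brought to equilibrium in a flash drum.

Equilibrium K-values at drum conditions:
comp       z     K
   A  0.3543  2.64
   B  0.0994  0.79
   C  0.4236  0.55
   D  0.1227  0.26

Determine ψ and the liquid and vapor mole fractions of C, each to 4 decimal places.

Material balance + equilibrium reduce to Σ zᵢ(Kᵢ−1)/(1+ψ(Kᵢ−1)) = 0.
Feasibility: ΣzᵢKᵢ = 1.2788, Σzᵢ/Kᵢ = 1.5021 — both > 1, two phases present.
Iterate (Newton) starting at ψ = 0.65:
  ψ = 0.6500: g = -0.18730, g' = -0.6499 → ψ = 0.3618
  ψ = 0.3618: g = -0.00961, g' = -0.6282 → ψ = 0.3465
  ψ = 0.3465: g = 0.00005, g' = -0.6345 → ψ = 0.3466
Converged at ψ = 0.3466.
Compositions from xᵢ = zᵢ/(1+ψ(Kᵢ−1)), yᵢ = Kᵢxᵢ:
  A: x = 0.2259, y = 0.5964
  B: x = 0.1072, y = 0.0847
  C: x = 0.5019, y = 0.2760
  D: x = 0.1650, y = 0.0429

ψ = 0.3466, x_C = 0.5019, y_C = 0.2760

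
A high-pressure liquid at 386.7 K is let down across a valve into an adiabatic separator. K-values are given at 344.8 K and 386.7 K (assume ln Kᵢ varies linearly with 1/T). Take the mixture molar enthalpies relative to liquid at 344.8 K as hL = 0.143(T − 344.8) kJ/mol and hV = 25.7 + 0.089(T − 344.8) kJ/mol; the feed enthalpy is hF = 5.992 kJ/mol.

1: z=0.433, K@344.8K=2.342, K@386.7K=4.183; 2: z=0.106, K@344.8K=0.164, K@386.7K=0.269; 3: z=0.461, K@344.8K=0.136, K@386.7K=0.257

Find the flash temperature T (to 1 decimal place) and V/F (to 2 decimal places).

Adiabatic flash: solve Rachford–Rice at each trial T, then check hF = ψ·hV(T) + (1−ψ)·hL(T).
  T = 344.8 K: K = (2.342, 0.164, 0.136), RR gives ψ = 0.082, H_out = 2.100 kJ/mol
  T = 386.7 K: K = (4.183, 0.269, 0.257), RR gives ψ = 0.406, H_out = 15.517 kJ/mol
  T = 365.8 K: K = (3.185, 0.213, 0.191), RR gives ψ = 0.278, H_out = 9.836 kJ/mol
  T = 355.3 K: K = (2.743, 0.188, 0.162), RR gives ψ = 0.194, H_out = 6.386 kJ/mol
  T = 350.1 K: K = (2.540, 0.176, 0.149), RR gives ψ = 0.143, H_out = 4.402 kJ/mol
  T = 352.7 K: K = (2.640, 0.182, 0.155), RR gives ψ = 0.170, H_out = 5.423 kJ/mol
  T = 354.0 K: K = (2.692, 0.185, 0.158), RR gives ψ = 0.182, H_out = 5.911 kJ/mol
Linear interpolation between T = 354.0 (H_out = 5.911) and T = 355.3 (H_out = 6.386) on hF = 5.992 gives T ≈ 354.2 K, at which ψ = 0.18.

T = 354.2 K, V/F = 0.18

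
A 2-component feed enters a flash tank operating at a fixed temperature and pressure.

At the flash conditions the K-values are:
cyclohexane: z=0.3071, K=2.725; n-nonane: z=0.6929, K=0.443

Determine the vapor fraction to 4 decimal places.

ψ = 0.1497

Rachford–Rice: g(ψ) = Σ zᵢ(Kᵢ−1)/(1+ψ(Kᵢ−1)) = 0.
Feasibility: ΣzᵢKᵢ = 1.1438, Σzᵢ/Kᵢ = 1.6768 — both > 1, two phases present.
Binary case is linear: z₁(K₁−1)(1+ψ(K₂−1)) + z₂(K₂−1)(1+ψ(K₁−1)) = 0
⇒ ψ = [z₁(K₁−1)+z₂(K₂−1)] / [−(K₁−1)(K₂−1)] = 0.14380/0.96082 = 0.1497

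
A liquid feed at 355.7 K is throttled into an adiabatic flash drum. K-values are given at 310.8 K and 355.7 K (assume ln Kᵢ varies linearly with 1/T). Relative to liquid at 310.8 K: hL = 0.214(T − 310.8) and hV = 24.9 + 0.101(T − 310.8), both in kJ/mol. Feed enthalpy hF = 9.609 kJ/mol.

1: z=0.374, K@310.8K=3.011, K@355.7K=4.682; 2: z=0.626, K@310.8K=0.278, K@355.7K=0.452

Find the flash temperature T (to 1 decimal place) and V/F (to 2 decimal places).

Adiabatic flash: solve Rachford–Rice at each trial T, then check hF = ψ·hV(T) + (1−ψ)·hL(T).
  T = 310.8 K: K = (3.011, 0.278), RR gives ψ = 0.207, H_out = 5.147 kJ/mol
  T = 355.7 K: K = (4.682, 0.452), RR gives ψ = 0.512, H_out = 19.769 kJ/mol
  T = 333.2 K: K = (3.809, 0.360), RR gives ψ = 0.362, H_out = 12.883 kJ/mol
  T = 322.0 K: K = (3.400, 0.318), RR gives ψ = 0.287, H_out = 9.191 kJ/mol
  T = 327.6 K: K = (3.602, 0.339), RR gives ψ = 0.325, H_out = 11.071 kJ/mol
  T = 324.8 K: K = (3.501, 0.328), RR gives ψ = 0.306, H_out = 10.140 kJ/mol
  T = 323.4 K: K = (3.451, 0.323), RR gives ψ = 0.297, H_out = 9.668 kJ/mol
Linear interpolation between T = 322.0 (H_out = 9.191) and T = 323.4 (H_out = 9.668) on hF = 9.609 gives T ≈ 323.2 K, at which ψ = 0.30.

T = 323.2 K, V/F = 0.30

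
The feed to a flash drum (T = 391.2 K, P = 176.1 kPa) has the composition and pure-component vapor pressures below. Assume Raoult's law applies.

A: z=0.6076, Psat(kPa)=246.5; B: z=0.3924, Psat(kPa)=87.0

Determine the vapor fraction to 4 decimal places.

Raoult's law: Kᵢ = Pᵢˢᵃᵗ/P = Pᵢˢᵃᵗ/176.1.
  K_A = 246.5/176.1 = 1.399773, K_B = 87.0/176.1 = 0.494037
Let ψ = V/F and solve Σ zᵢ(Kᵢ−1)/(1+ψ(Kᵢ−1)) = 0.
g(0) = ΣzᵢKᵢ − 1 = 0.0444 and g(1) = 1 − Σzᵢ/Kᵢ = -0.2283, so a root lies in (0, 1).
Binary case is linear: z₁(K₁−1)(1+ψ(K₂−1)) + z₂(K₂−1)(1+ψ(K₁−1)) = 0
⇒ ψ = [z₁(K₁−1)+z₂(K₂−1)] / [−(K₁−1)(K₂−1)] = 0.04436/0.20227 = 0.2193

ψ = 0.2193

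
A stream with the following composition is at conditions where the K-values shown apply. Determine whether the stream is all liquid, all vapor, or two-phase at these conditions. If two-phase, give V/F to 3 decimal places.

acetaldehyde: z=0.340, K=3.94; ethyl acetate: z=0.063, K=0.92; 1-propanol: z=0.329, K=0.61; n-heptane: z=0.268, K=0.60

ΣzᵢKᵢ = 1.759; Σzᵢ/Kᵢ = 1.141.
Both exceed 1, so a two-phase solution exists.
Newton–Raphson from ψ = 0.41:
  ψ = 0.410: g = 0.1671, g' = -0.737 → ψ = 0.637
  ψ = 0.637: g = 0.0282, g' = -0.523 → ψ = 0.691
  ψ = 0.691: g = 0.0007, g' = -0.496 → ψ = 0.692
Converged at ψ = 0.692.

two-phase, V/F = 0.692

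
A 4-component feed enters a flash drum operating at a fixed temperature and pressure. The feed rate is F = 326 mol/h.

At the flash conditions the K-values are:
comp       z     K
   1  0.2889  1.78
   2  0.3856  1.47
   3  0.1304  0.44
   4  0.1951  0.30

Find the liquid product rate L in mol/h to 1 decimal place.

L = 164.9 mol/h

Iterate (Newton) starting at ψ = 0.65:
  ψ = 0.6500: g = -0.07705, g' = -0.5503 → ψ = 0.5100
  ψ = 0.5100: g = -0.00720, g' = -0.4567 → ψ = 0.4942
  ψ = 0.4942: g = -0.00006, g' = -0.4493 → ψ = 0.4941
Converged at ψ = 0.4941.
Then V = ψ·F = 0.4941·326 = 161.1 mol/h and L = F − V = 164.9 mol/h.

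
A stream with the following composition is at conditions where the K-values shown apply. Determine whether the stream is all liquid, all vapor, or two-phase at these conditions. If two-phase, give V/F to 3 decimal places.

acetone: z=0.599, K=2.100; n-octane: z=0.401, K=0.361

two-phase, V/F = 0.573

ΣzᵢKᵢ = 1.403; Σzᵢ/Kᵢ = 1.396.
Both exceed 1, so a two-phase solution exists.
Let ψ = V/F and solve Σ zᵢ(Kᵢ−1)/(1+ψ(Kᵢ−1)) = 0.
Binary case is linear: z₁(K₁−1)(1+ψ(K₂−1)) + z₂(K₂−1)(1+ψ(K₁−1)) = 0
⇒ ψ = [z₁(K₁−1)+z₂(K₂−1)] / [−(K₁−1)(K₂−1)] = 0.4027/0.7029 = 0.573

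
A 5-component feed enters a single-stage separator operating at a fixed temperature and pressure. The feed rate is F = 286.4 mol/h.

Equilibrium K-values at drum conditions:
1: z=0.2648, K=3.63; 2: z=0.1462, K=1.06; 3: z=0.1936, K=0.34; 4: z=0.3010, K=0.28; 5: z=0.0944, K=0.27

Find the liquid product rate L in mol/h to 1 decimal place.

Rachford–Rice: g(ψ) = Σ zᵢ(Kᵢ−1)/(1+ψ(Kᵢ−1)) = 0.
Feasibility: ΣzᵢKᵢ = 1.2918, Σzᵢ/Kᵢ = 2.2049 — both > 1, two phases present.
Iterate (Newton) starting at ψ = 0.5:
  ψ = 0.5000: g = -0.32851, g' = -1.0358 → ψ = 0.1829
  ψ = 0.1829: g = 0.00453, g' = -1.2187 → ψ = 0.1866
Converged at ψ = 0.1866.
Then V = ψ·F = 0.1866·286.4 = 53.4 mol/h and L = F − V = 233.0 mol/h.

L = 233.0 mol/h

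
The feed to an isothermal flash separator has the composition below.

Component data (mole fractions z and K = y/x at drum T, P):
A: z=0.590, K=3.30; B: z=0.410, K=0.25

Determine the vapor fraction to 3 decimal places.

Binary case is linear: z₁(K₁−1)(1+ψ(K₂−1)) + z₂(K₂−1)(1+ψ(K₁−1)) = 0
⇒ ψ = [z₁(K₁−1)+z₂(K₂−1)] / [−(K₁−1)(K₂−1)] = 1.0495/1.7250 = 0.608

ψ = 0.608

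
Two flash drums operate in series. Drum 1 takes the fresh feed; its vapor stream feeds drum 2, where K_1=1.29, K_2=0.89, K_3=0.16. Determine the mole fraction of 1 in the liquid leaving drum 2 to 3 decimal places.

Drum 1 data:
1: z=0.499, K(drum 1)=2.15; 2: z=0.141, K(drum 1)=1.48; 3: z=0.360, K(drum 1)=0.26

x_1 (drum 2) = 0.631

Drum 1:
Material balance + equilibrium reduce to Σ zᵢ(Kᵢ−1)/(1+ψ₁(Kᵢ−1)) = 0.
Check two-phase: ΣzᵢKᵢ = 1.375 > 1 and Σzᵢ/Kᵢ = 1.712 > 1, so g(0) = 0.375 > 0 and g(1) = -0.712 < 0.
Newton iteration, ψ₁⁰ = 0.5:
  ψ₁ = 0.500: g = -0.0039, g' = -0.784 → ψ₁ = 0.495
Converged at ψ₁ = 0.495.
Drum-1 compositions:
  1: x = 0.318, y = 0.684
  2: x = 0.114, y = 0.169
  3: x = 0.568, y = 0.148
Drum-2 feed = drum-1 vapor: z₂ = (0.6837, 0.1686, 0.1477).
Drum 2:
Iterate (Newton) starting at ψ₂ = 0.51:
  ψ₂ = 0.510: g = -0.0640, g' = -0.365 → ψ₂ = 0.335
  ψ₂ = 0.335: g = -0.0111, g' = -0.252 → ψ₂ = 0.290
  ψ₂ = 0.290: g = -0.0004, g' = -0.233 → ψ₂ = 0.289
Converged at ψ₂ = 0.289.
  1: x = 0.631, y = 0.814
  2: x = 0.174, y = 0.155
  3: x = 0.195, y = 0.031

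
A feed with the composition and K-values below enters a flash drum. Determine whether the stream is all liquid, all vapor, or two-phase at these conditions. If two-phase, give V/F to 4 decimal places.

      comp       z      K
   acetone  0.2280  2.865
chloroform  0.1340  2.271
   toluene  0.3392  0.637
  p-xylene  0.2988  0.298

two-phase, V/F = 0.2892

ΣzᵢKᵢ = 1.2626; Σzᵢ/Kᵢ = 1.6738.
Both exceed 1, so a two-phase solution exists.
Material balance + equilibrium reduce to Σ zᵢ(Kᵢ−1)/(1+ψ(Kᵢ−1)) = 0.
Newton–Raphson from ψ = 0.55:
  ψ = 0.5500: g = -0.18538, g' = -0.7287 → ψ = 0.2956
  ψ = 0.2956: g = -0.00472, g' = -0.7345 → ψ = 0.2892
Converged at ψ = 0.2892.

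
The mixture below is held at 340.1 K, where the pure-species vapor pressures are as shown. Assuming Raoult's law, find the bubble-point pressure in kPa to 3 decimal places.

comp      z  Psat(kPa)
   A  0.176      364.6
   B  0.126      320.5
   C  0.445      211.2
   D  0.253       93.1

Pbub = 222.091 kPa

At the bubble point ψ → 0, so ΣzᵢKᵢ = 1 with Kᵢ = Pᵢˢᵃᵗ/P ⇒ P = ΣzᵢPᵢˢᵃᵗ.
P = 0.176·364.6 + 0.126·320.5 + 0.445·211.2 + 0.253·93.1 = 222.091 kPa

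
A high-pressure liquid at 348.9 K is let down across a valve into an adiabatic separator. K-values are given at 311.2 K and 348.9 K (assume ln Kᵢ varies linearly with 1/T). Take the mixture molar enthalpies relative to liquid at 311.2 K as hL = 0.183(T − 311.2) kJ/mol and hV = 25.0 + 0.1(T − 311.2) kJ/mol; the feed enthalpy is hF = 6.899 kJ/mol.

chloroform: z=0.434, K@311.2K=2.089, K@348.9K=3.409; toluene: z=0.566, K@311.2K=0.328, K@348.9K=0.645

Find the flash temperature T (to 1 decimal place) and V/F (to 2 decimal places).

Adiabatic flash: solve Rachford–Rice at each trial T, then check hF = ψ·hV(T) + (1−ψ)·hL(T).
  T = 311.2 K: K = (2.089, 0.328), RR gives ψ = 0.126, H_out = 3.152 kJ/mol
  T = 348.9 K: K = (3.409, 0.645), RR gives ψ = 0.988, H_out = 28.498 kJ/mol
  T = 330.0 K: K = (2.704, 0.469), RR gives ψ = 0.484, H_out = 14.797 kJ/mol
  T = 320.6 K: K = (2.386, 0.394), RR gives ψ = 0.308, H_out = 9.176 kJ/mol
  T = 315.9 K: K = (2.235, 0.360), RR gives ψ = 0.220, H_out = 6.268 kJ/mol
  T = 318.2 K: K = (2.308, 0.376), RR gives ψ = 0.263, H_out = 7.710 kJ/mol
Linear interpolation between T = 315.9 (H_out = 6.268) and T = 318.2 (H_out = 7.710) on hF = 6.899 gives T ≈ 316.9 K, at which ψ = 0.24.

T = 316.9 K, V/F = 0.24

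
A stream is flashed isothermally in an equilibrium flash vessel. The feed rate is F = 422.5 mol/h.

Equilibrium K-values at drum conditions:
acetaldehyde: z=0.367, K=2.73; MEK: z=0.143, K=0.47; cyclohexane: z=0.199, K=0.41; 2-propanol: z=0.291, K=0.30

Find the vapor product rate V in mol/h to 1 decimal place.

Material balance + equilibrium reduce to Σ zᵢ(Kᵢ−1)/(1+ψ(Kᵢ−1)) = 0.
Check two-phase: ΣzᵢKᵢ = 1.238 > 1 and Σzᵢ/Kᵢ = 1.894 > 1, so g(0) = 0.238 > 0 and g(1) = -0.894 < 0.
Newton–Raphson from ψ = 0.66:
  ψ = 0.660: g = -0.3910, g' = -1.013 → ψ = 0.274
  ψ = 0.274: g = -0.0500, g' = -0.877 → ψ = 0.217
  ψ = 0.217: g = 0.0012, g' = -0.921 → ψ = 0.218
Converged at ψ = 0.218.
Then V = ψ·F = 0.2182·422.5 = 92.2 mol/h and L = F − V = 330.3 mol/h.

V = 92.2 mol/h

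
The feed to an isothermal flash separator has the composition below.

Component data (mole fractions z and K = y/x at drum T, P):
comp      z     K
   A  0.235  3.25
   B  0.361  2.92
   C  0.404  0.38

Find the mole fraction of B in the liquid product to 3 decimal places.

Iterate (Newton) starting at β = 0.57:
  β = 0.570: g = 0.1752, g' = -0.903 → β = 0.764
  β = 0.764: g = -0.0005, g' = -0.940 → β = 0.763
Converged at β = 0.763.
Compositions from xᵢ = zᵢ/(1+β(Kᵢ−1)), yᵢ = Kᵢxᵢ:
  A: x = 0.086, y = 0.281
  B: x = 0.146, y = 0.427
  C: x = 0.767, y = 0.292

x_B = 0.146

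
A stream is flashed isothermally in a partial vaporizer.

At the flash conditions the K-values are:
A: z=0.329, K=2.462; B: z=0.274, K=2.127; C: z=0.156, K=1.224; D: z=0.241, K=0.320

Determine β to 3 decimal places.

β = 0.865

Material balance + equilibrium reduce to Σ zᵢ(Kᵢ−1)/(1+β(Kᵢ−1)) = 0.
Check two-phase: ΣzᵢKᵢ = 1.661 > 1 and Σzᵢ/Kᵢ = 1.143 > 1, so g(0) = 0.661 > 0 and g(1) = -0.143 < 0.
Newton–Raphson from β = 0.65:
  β = 0.650: g = 0.1617, g' = -0.665 → β = 0.893
  β = 0.893: g = -0.0258, g' = -0.947 → β = 0.866
  β = 0.866: g = -0.0008, g' = -0.891 → β = 0.865
Converged at β = 0.865.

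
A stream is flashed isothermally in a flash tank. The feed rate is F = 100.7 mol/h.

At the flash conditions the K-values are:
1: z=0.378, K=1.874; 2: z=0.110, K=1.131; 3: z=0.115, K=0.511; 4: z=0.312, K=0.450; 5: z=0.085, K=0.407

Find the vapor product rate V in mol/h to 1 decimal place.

Material balance + equilibrium reduce to Σ zᵢ(Kᵢ−1)/(1+ψ(Kᵢ−1)) = 0.
Check two-phase: ΣzᵢKᵢ = 1.067 > 1 and Σzᵢ/Kᵢ = 1.426 > 1, so g(0) = 0.067 > 0 and g(1) = -0.426 < 0.
Newton iteration, ψ⁰ = 0.42:
  ψ = 0.420: g = -0.1057, g' = -0.412 → ψ = 0.164
  ψ = 0.164: g = -0.0024, g' = -0.406 → ψ = 0.158
Converged at ψ = 0.158.
Then V = ψ·F = 0.1578·100.7 = 15.9 mol/h and L = F − V = 84.8 mol/h.

V = 15.9 mol/h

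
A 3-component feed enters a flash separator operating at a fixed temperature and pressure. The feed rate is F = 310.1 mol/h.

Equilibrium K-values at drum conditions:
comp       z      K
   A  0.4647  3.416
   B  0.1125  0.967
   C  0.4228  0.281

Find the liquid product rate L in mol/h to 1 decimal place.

Material balance + equilibrium reduce to Σ zᵢ(Kᵢ−1)/(1+β(Kᵢ−1)) = 0.
g(0) = ΣzᵢKᵢ − 1 = 0.8150 and g(1) = 1 − Σzᵢ/Kᵢ = -0.7570, so a root lies in (0, 1).
Newton iteration, β⁰ = 0.5:
  β = 0.5000: g = 0.03008, g' = -1.0893 → β = 0.5276
Converged at β = 0.5276.
Then V = β·F = 0.5276·310.1 = 163.6 mol/h and L = F − V = 146.5 mol/h.

L = 146.5 mol/h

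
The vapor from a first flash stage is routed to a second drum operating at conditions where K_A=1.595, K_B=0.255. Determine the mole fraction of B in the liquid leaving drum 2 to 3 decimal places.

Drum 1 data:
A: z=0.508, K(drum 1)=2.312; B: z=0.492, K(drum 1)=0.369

Drum 1:
Rachford–Rice: g(ψ₁) = Σ zᵢ(Kᵢ−1)/(1+ψ₁(Kᵢ−1)) = 0.
Check two-phase: ΣzᵢKᵢ = 1.356 > 1 and Σzᵢ/Kᵢ = 1.553 > 1, so g(0) = 0.356 > 0 and g(1) = -0.553 < 0.
Binary case is linear: z₁(K₁−1)(1+ψ₁(K₂−1)) + z₂(K₂−1)(1+ψ₁(K₁−1)) = 0
⇒ ψ₁ = [z₁(K₁−1)+z₂(K₂−1)] / [−(K₁−1)(K₂−1)] = 0.3560/0.8279 = 0.430
Drum-1 compositions:
  A: x = 0.325, y = 0.751
  B: x = 0.675, y = 0.249
Drum-2 feed = drum-1 vapor: z₂ = (0.7508, 0.2492).
Drum 2:
Rachford–Rice: g(ψ₂) = Σ zᵢ(Kᵢ−1)/(1+ψ₂(Kᵢ−1)) = 0.
Feasibility: ΣzᵢKᵢ = 1.261, Σzᵢ/Kᵢ = 1.448 — both > 1, two phases present.
Newton–Raphson from ψ₂ = 0.44:
  ψ₂ = 0.440: g = 0.0779, g' = -0.473 → ψ₂ = 0.605
  ψ₂ = 0.605: g = -0.0093, g' = -0.602 → ψ₂ = 0.589
Converged at ψ₂ = 0.589.
  A: x = 0.556, y = 0.887
  B: x = 0.444, y = 0.113

x_B (drum 2) = 0.444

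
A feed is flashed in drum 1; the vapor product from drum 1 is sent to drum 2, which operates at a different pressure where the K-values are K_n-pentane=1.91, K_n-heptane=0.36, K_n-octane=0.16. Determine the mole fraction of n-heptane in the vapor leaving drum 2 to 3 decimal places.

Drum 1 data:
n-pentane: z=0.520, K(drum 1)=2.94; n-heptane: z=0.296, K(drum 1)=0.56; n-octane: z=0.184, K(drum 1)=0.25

Drum 1:
Material balance + equilibrium reduce to Σ zᵢ(Kᵢ−1)/(1+ψ₁(Kᵢ−1)) = 0.
Feasibility: ΣzᵢKᵢ = 1.741, Σzᵢ/Kᵢ = 1.441 — both > 1, two phases present.
Iterate (Newton) starting at ψ₁ = 0.65:
  ψ₁ = 0.650: g = -0.0055, g' = -0.889 → ψ₁ = 0.644
Converged at ψ₁ = 0.644.
Drum-1 compositions:
  n-pentane: x = 0.231, y = 0.680
  n-heptane: x = 0.413, y = 0.231
  n-octane: x = 0.356, y = 0.089
Drum-2 feed = drum-1 vapor: z₂ = (0.6798, 0.2313, 0.0889).
Drum 2:
Rachford–Rice: g(ψ₂) = Σ zᵢ(Kᵢ−1)/(1+ψ₂(Kᵢ−1)) = 0.
Feasibility: ΣzᵢKᵢ = 1.396, Σzᵢ/Kᵢ = 1.554 — both > 1, two phases present.
Newton iteration, ψ₂⁰ = 0.37:
  ψ₂ = 0.370: g = 0.1604, g' = -0.610 → ψ₂ = 0.633
  ψ₂ = 0.633: g = -0.0159, g' = -0.781 → ψ₂ = 0.613
  ψ₂ = 0.613: g = -0.0003, g' = -0.755 → ψ₂ = 0.612
Converged at ψ₂ = 0.612.
  n-pentane: x = 0.437, y = 0.834
  n-heptane: x = 0.380, y = 0.137
  n-octane: x = 0.183, y = 0.029

y_n-heptane (drum 2) = 0.137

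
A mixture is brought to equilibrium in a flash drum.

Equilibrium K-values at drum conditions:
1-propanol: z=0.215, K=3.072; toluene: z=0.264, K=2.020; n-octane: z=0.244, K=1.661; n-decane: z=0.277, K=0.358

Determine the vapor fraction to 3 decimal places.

ψ = 0.871

Material balance + equilibrium reduce to Σ zᵢ(Kᵢ−1)/(1+ψ(Kᵢ−1)) = 0.
Feasibility: ΣzᵢKᵢ = 1.698, Σzᵢ/Kᵢ = 1.121 — both > 1, two phases present.
Iterate (Newton) starting at ψ = 0.47:
  ψ = 0.470: g = 0.2761, g' = -0.659 → ψ = 0.889
  ψ = 0.889: g = -0.0149, g' = -0.852 → ψ = 0.872
  ψ = 0.872: g = -0.0002, g' = -0.826 → ψ = 0.871
Converged at ψ = 0.871.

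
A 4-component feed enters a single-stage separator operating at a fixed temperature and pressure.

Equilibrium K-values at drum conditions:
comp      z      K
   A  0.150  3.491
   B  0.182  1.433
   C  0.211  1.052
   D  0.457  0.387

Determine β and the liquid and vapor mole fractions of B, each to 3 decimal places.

Newton–Raphson from β = 0.5:
  β = 0.500: g = -0.1621, g' = -0.565 → β = 0.213
  β = 0.213: g = 0.0047, g' = -0.653 → β = 0.221
Converged at β = 0.221.
Compositions from xᵢ = zᵢ/(1+β(Kᵢ−1)), yᵢ = Kᵢxᵢ:
  A: x = 0.097, y = 0.338
  B: x = 0.166, y = 0.238
  C: x = 0.209, y = 0.219
  D: x = 0.528, y = 0.205

β = 0.221, x_B = 0.166, y_B = 0.238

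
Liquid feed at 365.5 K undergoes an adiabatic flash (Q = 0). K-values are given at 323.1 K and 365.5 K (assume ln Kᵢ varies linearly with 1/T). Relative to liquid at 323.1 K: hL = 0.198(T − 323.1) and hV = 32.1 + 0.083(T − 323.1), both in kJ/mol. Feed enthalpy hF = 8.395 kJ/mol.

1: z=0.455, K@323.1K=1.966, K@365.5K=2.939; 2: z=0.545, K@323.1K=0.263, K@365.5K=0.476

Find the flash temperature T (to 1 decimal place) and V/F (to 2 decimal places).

T = 333.8 K, V/F = 0.20

Adiabatic flash: solve Rachford–Rice at each trial T, then check hF = ψ·hV(T) + (1−ψ)·hL(T).
  T = 323.1 K: K = (1.966, 0.263), RR gives ψ = 0.053, H_out = 1.707 kJ/mol
  T = 365.5 K: K = (2.939, 0.476), RR gives ψ = 0.587, H_out = 24.382 kJ/mol
  T = 344.3 K: K = (2.434, 0.360), RR gives ψ = 0.331, H_out = 14.021 kJ/mol
  T = 333.7 K: K = (2.195, 0.309), RR gives ψ = 0.203, H_out = 8.358 kJ/mol
  T = 339.0 K: K = (2.313, 0.334), RR gives ψ = 0.268, H_out = 11.274 kJ/mol
  T = 336.4 K: K = (2.255, 0.322), RR gives ψ = 0.237, H_out = 9.869 kJ/mol
  T = 335.0 K: K = (2.224, 0.315), RR gives ψ = 0.219, H_out = 9.093 kJ/mol
Linear interpolation between T = 333.7 (H_out = 8.358) and T = 335.0 (H_out = 9.093) on hF = 8.395 gives T ≈ 333.8 K, at which ψ = 0.20.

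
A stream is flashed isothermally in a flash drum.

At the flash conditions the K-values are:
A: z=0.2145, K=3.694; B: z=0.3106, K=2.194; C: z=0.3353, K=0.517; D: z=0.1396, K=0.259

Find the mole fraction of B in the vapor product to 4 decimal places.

y_B = 0.3892

Material balance + equilibrium reduce to Σ zᵢ(Kᵢ−1)/(1+V/F(Kᵢ−1)) = 0.
Check two-phase: ΣzᵢKᵢ = 1.6833 > 1 and Σzᵢ/Kᵢ = 1.3872 > 1, so g(0) = 0.6833 > 0 and g(1) = -0.3872 < 0.
Iterate (Newton) starting at V/F = 0.5:
  V/F = 0.5000: g = 0.10059, g' = -0.7856 → V/F = 0.6280
  V/F = 0.6280: g = 0.00064, g' = -0.7888 → V/F = 0.6289
Converged at V/F = 0.6289.
Compositions from xᵢ = zᵢ/(1+V/F(Kᵢ−1)), yᵢ = Kᵢxᵢ:
  A: x = 0.0796, y = 0.2941
  B: x = 0.1774, y = 0.3892
  C: x = 0.4816, y = 0.2490
  D: x = 0.2614, y = 0.0677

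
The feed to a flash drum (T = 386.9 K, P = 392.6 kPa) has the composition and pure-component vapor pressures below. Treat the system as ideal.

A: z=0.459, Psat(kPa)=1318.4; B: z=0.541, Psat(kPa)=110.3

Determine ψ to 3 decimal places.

ψ = 0.409

Raoult's law: Kᵢ = Pᵢˢᵃᵗ/P = Pᵢˢᵃᵗ/392.6.
  K_A = 1318.4/392.6 = 3.35813, K_B = 110.3/392.6 = 0.28095
Let ψ = V/F and solve Σ zᵢ(Kᵢ−1)/(1+ψ(Kᵢ−1)) = 0.
Check two-phase: ΣzᵢKᵢ = 1.693 > 1 and Σzᵢ/Kᵢ = 2.062 > 1, so g(0) = 0.693 > 0 and g(1) = -1.062 < 0.
Binary case is linear: z₁(K₁−1)(1+ψ(K₂−1)) + z₂(K₂−1)(1+ψ(K₁−1)) = 0
⇒ ψ = [z₁(K₁−1)+z₂(K₂−1)] / [−(K₁−1)(K₂−1)] = 0.6934/1.6956 = 0.409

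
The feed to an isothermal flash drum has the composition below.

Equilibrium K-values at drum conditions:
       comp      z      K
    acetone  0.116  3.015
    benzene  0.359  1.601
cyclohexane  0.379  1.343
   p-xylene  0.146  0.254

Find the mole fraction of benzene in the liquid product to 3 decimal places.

x_benzene = 0.234

Material balance + equilibrium reduce to Σ zᵢ(Kᵢ−1)/(1+β(Kᵢ−1)) = 0.
Check two-phase: ΣzᵢKᵢ = 1.471 > 1 and Σzᵢ/Kᵢ = 1.120 > 1, so g(0) = 0.471 > 0 and g(1) = -0.120 < 0.
Newton–Raphson from β = 0.5:
  β = 0.500: g = 0.2196, g' = -0.433 → β = 1.000
  β = 1.000: g = -0.1197, g' = -1.387 → β = 0.914
  β = 0.914: g = -0.0215, g' = -0.940 → β = 0.891
  β = 0.891: g = -0.0009, g' = -0.863 → β = 0.890
Converged at β = 0.890.
Compositions from xᵢ = zᵢ/(1+β(Kᵢ−1)), yᵢ = Kᵢxᵢ:
  acetone: x = 0.042, y = 0.125
  benzene: x = 0.234, y = 0.375
  cyclohexane: x = 0.290, y = 0.390
  p-xylene: x = 0.434, y = 0.110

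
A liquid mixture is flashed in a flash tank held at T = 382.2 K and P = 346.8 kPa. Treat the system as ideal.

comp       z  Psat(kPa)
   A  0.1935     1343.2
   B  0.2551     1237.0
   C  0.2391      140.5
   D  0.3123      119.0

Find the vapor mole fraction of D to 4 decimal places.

Raoult's law: Kᵢ = Pᵢˢᵃᵗ/P = Pᵢˢᵃᵗ/346.8.
  K_A = 1343.2/346.8 = 3.873126, K_B = 1237.0/346.8 = 3.566897, K_C = 140.5/346.8 = 0.405133, K_D = 119.0/346.8 = 0.343137
Newton iteration, ψ⁰ = 0.41:
  ψ = 0.4100: g = 0.10544, g' = -1.1361 → ψ = 0.5028
  ψ = 0.5028: g = 0.00405, g' = -1.0603 → ψ = 0.5066
Converged at ψ = 0.5066.
Compositions from xᵢ = zᵢ/(1+ψ(Kᵢ−1)), yᵢ = Kᵢxᵢ:
  A: x = 0.0788, y = 0.3052
  B: x = 0.1109, y = 0.3955
  C: x = 0.3422, y = 0.1387
  D: x = 0.4681, y = 0.1606

y_D = 0.1606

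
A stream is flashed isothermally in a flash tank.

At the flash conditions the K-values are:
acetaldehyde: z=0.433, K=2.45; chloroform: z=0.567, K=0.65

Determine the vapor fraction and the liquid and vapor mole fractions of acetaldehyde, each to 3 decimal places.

ψ = 0.846, x_acetaldehyde = 0.194, y_acetaldehyde = 0.476

Iterate (Newton) starting at ψ = 0.51:
  ψ = 0.510: g = 0.1194, g' = -0.404 → ψ = 0.806
  ψ = 0.806: g = 0.0132, g' = -0.328 → ψ = 0.846
Converged at ψ = 0.846.
Compositions from xᵢ = zᵢ/(1+ψ(Kᵢ−1)), yᵢ = Kᵢxᵢ:
  acetaldehyde: x = 0.194, y = 0.476
  chloroform: x = 0.806, y = 0.524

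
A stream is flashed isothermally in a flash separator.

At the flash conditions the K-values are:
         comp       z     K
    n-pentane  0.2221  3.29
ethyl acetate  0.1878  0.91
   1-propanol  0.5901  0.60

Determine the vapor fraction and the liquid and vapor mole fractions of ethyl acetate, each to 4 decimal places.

Rachford–Rice: g(ψ) = Σ zᵢ(Kᵢ−1)/(1+ψ(Kᵢ−1)) = 0.
g(0) = ΣzᵢKᵢ − 1 = 0.2557 and g(1) = 1 − Σzᵢ/Kᵢ = -0.2574, so a root lies in (0, 1).
Newton–Raphson from ψ = 0.5:
  ψ = 0.5000: g = -0.07563, g' = -0.4023 → ψ = 0.3120
  ψ = 0.3120: g = 0.00956, g' = -0.5211 → ψ = 0.3304
  ψ = 0.3304: g = 0.00015, g' = -0.5045 → ψ = 0.3307
Converged at ψ = 0.3307.
Compositions from xᵢ = zᵢ/(1+ψ(Kᵢ−1)), yᵢ = Kᵢxᵢ:
  n-pentane: x = 0.1264, y = 0.4158
  ethyl acetate: x = 0.1936, y = 0.1761
  1-propanol: x = 0.6800, y = 0.4080

ψ = 0.3307, x_ethyl acetate = 0.1936, y_ethyl acetate = 0.1761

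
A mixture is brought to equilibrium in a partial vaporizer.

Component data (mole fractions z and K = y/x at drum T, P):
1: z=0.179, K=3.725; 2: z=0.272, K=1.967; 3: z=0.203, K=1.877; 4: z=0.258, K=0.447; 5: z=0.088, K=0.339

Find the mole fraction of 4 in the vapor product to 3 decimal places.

Material balance + equilibrium reduce to Σ zᵢ(Kᵢ−1)/(1+V/F(Kᵢ−1)) = 0.
Feasibility: ΣzᵢKᵢ = 1.728, Σzᵢ/Kᵢ = 1.131 — both > 1, two phases present.
Newton iteration, V/F⁰ = 0.5:
  V/F = 0.500: g = 0.2234, g' = -0.666 → V/F = 0.836
  V/F = 0.836: g = 0.0018, g' = -0.718 → V/F = 0.838
Converged at V/F = 0.838.
Compositions from xᵢ = zᵢ/(1+V/F(Kᵢ−1)), yᵢ = Kᵢxᵢ:
  1: x = 0.055, y = 0.203
  2: x = 0.150, y = 0.296
  3: x = 0.117, y = 0.220
  4: x = 0.481, y = 0.215
  5: x = 0.197, y = 0.067

y_4 = 0.215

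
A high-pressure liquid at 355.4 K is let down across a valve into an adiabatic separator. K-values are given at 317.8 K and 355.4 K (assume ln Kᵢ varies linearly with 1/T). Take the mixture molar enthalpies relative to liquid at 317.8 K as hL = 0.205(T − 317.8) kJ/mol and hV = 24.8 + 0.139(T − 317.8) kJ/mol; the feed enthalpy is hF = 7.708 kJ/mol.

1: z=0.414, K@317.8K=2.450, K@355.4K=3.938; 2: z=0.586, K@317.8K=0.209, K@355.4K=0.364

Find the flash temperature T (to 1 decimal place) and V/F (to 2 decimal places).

T = 328.4 K, V/F = 0.23

Adiabatic flash: solve Rachford–Rice at each trial T, then check hF = ψ·hV(T) + (1−ψ)·hL(T).
  T = 317.8 K: K = (2.450, 0.209), RR gives ψ = 0.119, H_out = 2.957 kJ/mol
  T = 355.4 K: K = (3.938, 0.364), RR gives ψ = 0.451, H_out = 17.784 kJ/mol
  T = 336.6 K: K = (3.148, 0.280), RR gives ψ = 0.302, H_out = 10.974 kJ/mol
  T = 327.2 K: K = (2.787, 0.243), RR gives ψ = 0.219, H_out = 7.221 kJ/mol
  T = 331.9 K: K = (2.964, 0.261), RR gives ψ = 0.262, H_out = 9.145 kJ/mol
  T = 329.5 K: K = (2.873, 0.252), RR gives ψ = 0.240, H_out = 8.176 kJ/mol
Linear interpolation between T = 327.2 (H_out = 7.221) and T = 329.5 (H_out = 8.176) on hF = 7.708 gives T ≈ 328.4 K, at which ψ = 0.23.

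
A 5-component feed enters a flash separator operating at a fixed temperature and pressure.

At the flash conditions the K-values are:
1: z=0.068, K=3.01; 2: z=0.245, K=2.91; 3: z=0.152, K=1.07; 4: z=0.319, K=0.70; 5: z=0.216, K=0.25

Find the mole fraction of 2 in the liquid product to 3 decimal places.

x_2 = 0.136

Rachford–Rice: g(ψ) = Σ zᵢ(Kᵢ−1)/(1+ψ(Kᵢ−1)) = 0.
Check two-phase: ΣzᵢKᵢ = 1.358 > 1 and Σzᵢ/Kᵢ = 1.569 > 1, so g(0) = 0.358 > 0 and g(1) = -0.569 < 0.
Newton iteration, ψ⁰ = 0.5:
  ψ = 0.500: g = -0.0540, g' = -0.654 → ψ = 0.417
Converged at ψ = 0.417.
Compositions from xᵢ = zᵢ/(1+ψ(Kᵢ−1)), yᵢ = Kᵢxᵢ:
  1: x = 0.037, y = 0.111
  2: x = 0.136, y = 0.397
  3: x = 0.148, y = 0.158
  4: x = 0.365, y = 0.255
  5: x = 0.314, y = 0.079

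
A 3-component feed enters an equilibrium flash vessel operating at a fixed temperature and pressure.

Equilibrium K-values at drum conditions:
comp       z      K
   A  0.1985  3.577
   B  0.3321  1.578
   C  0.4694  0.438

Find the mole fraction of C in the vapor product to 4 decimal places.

Rachford–Rice: g(V/F) = Σ zᵢ(Kᵢ−1)/(1+V/F(Kᵢ−1)) = 0.
Check two-phase: ΣzᵢKᵢ = 1.4397 > 1 and Σzᵢ/Kᵢ = 1.3376 > 1, so g(0) = 0.4397 > 0 and g(1) = -0.3376 < 0.
Newton–Raphson from V/F = 0.5:
  V/F = 0.5000: g = 0.00554, g' = -0.6053 → V/F = 0.5092
Converged at V/F = 0.5092.
Compositions from xᵢ = zᵢ/(1+V/F(Kᵢ−1)), yᵢ = Kᵢxᵢ:
  A: x = 0.0859, y = 0.3071
  B: x = 0.2566, y = 0.4049
  C: x = 0.6576, y = 0.2880

y_C = 0.2880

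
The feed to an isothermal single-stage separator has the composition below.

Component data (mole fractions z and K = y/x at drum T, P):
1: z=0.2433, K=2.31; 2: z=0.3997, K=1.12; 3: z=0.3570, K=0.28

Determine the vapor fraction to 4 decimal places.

Rachford–Rice: g(ψ) = Σ zᵢ(Kᵢ−1)/(1+ψ(Kᵢ−1)) = 0.
Feasibility: ΣzᵢKᵢ = 1.1096, Σzᵢ/Kᵢ = 1.7372 — both > 1, two phases present.
Newton–Raphson from ψ = 0.38:
  ψ = 0.3800: g = -0.09519, g' = -0.5421 → ψ = 0.2044
  ψ = 0.2044: g = -0.00318, g' = -0.5197 → ψ = 0.1983
Converged at ψ = 0.1983.

ψ = 0.1983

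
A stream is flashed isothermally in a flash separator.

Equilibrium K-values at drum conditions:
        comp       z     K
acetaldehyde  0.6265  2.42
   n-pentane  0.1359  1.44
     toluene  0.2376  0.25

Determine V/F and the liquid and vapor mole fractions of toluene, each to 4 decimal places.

V/F = 0.8133, x_toluene = 0.6092, y_toluene = 0.1523

Material balance + equilibrium reduce to Σ zᵢ(Kᵢ−1)/(1+V/F(Kᵢ−1)) = 0.
g(0) = ΣzᵢKᵢ − 1 = 0.7712 and g(1) = 1 − Σzᵢ/Kᵢ = -0.3037, so a root lies in (0, 1).
Newton iteration, V/F⁰ = 0.5:
  V/F = 0.5000: g = 0.28414, g' = -0.7918 → V/F = 0.8588
  V/F = 0.8588: g = -0.05653, g' = -1.3256 → V/F = 0.8162
  V/F = 0.8162: g = -0.00340, g' = -1.1737 → V/F = 0.8133
Converged at V/F = 0.8133.
Compositions from xᵢ = zᵢ/(1+V/F(Kᵢ−1)), yᵢ = Kᵢxᵢ:
  acetaldehyde: x = 0.2907, y = 0.7036
  n-pentane: x = 0.1001, y = 0.1441
  toluene: x = 0.6092, y = 0.1523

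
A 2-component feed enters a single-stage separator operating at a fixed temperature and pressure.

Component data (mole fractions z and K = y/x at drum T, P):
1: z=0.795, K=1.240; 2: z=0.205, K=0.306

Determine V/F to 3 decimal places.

Rachford–Rice: g(V/F) = Σ zᵢ(Kᵢ−1)/(1+V/F(Kᵢ−1)) = 0.
g(0) = ΣzᵢKᵢ − 1 = 0.049 and g(1) = 1 − Σzᵢ/Kᵢ = -0.311, so a root lies in (0, 1).
Binary case is linear: z₁(K₁−1)(1+V/F(K₂−1)) + z₂(K₂−1)(1+V/F(K₁−1)) = 0
⇒ V/F = [z₁(K₁−1)+z₂(K₂−1)] / [−(K₁−1)(K₂−1)] = 0.0485/0.1666 = 0.291

V/F = 0.291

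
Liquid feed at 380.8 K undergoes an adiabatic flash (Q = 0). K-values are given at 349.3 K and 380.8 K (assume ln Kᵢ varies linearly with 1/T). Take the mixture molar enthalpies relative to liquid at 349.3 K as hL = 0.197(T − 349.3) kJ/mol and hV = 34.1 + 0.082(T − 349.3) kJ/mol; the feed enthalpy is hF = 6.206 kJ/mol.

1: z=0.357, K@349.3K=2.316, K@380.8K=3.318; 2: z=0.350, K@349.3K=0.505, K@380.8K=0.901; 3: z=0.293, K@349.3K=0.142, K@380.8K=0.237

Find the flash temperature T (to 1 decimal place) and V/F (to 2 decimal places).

T = 355.8 K, V/F = 0.15

Adiabatic flash: solve Rachford–Rice at each trial T, then check hF = ψ·hV(T) + (1−ψ)·hL(T).
  T = 349.3 K: K = (2.316, 0.505, 0.142), RR gives ψ = 0.051, H_out = 1.725 kJ/mol
  T = 380.8 K: K = (3.318, 0.901, 0.237), RR gives ψ = 0.483, H_out = 20.926 kJ/mol
  T = 365.1 K: K = (2.795, 0.684, 0.186), RR gives ψ = 0.275, H_out = 12.003 kJ/mol
  T = 357.2 K: K = (2.550, 0.590, 0.163), RR gives ψ = 0.167, H_out = 7.103 kJ/mol
  T = 353.2 K: K = (2.430, 0.546, 0.152), RR gives ψ = 0.110, H_out = 4.457 kJ/mol
  T = 355.2 K: K = (2.489, 0.567, 0.157), RR gives ψ = 0.139, H_out = 5.797 kJ/mol
Linear interpolation between T = 355.2 (H_out = 5.797) and T = 357.2 (H_out = 7.103) on hF = 6.206 gives T ≈ 355.8 K, at which ψ = 0.15.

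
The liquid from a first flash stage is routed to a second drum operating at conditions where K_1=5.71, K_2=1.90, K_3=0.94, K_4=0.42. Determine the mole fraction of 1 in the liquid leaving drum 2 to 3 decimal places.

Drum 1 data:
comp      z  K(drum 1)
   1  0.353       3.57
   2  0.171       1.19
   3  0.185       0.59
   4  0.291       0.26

x_1 (drum 2) = 0.054

Drum 1:
Material balance + equilibrium reduce to Σ zᵢ(Kᵢ−1)/(1+ψ₁(Kᵢ−1)) = 0.
g(0) = ΣzᵢKᵢ − 1 = 0.649 and g(1) = 1 − Σzᵢ/Kᵢ = -0.675, so a root lies in (0, 1).
Iterate (Newton) starting at ψ₁ = 0.43:
  ψ₁ = 0.430: g = 0.0531, g' = -0.920 → ψ₁ = 0.488
Converged at ψ₁ = 0.488.
Drum-1 compositions:
  1: x = 0.157, y = 0.559
  2: x = 0.156, y = 0.186
  3: x = 0.231, y = 0.136
  4: x = 0.456, y = 0.118
Drum-2 feed = drum-1 liquid: z₂ = (0.1565, 0.1565, 0.2313, 0.4557).
Drum 2:
Let ψ₂ = V/F and solve Σ zᵢ(Kᵢ−1)/(1+ψ₂(Kᵢ−1)) = 0.
g(0) = ΣzᵢKᵢ − 1 = 0.600 and g(1) = 1 − Σzᵢ/Kᵢ = -0.441, so a root lies in (0, 1).
Iterate (Newton) starting at ψ₂ = 0.31:
  ψ₂ = 0.310: g = 0.0734, g' = -0.880 → ψ₂ = 0.393
  ψ₂ = 0.393: g = 0.0058, g' = -0.754 → ψ₂ = 0.401
Converged at ψ₂ = 0.401.
  1: x = 0.054, y = 0.309
  2: x = 0.115, y = 0.218
  3: x = 0.237, y = 0.223
  4: x = 0.594, y = 0.249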